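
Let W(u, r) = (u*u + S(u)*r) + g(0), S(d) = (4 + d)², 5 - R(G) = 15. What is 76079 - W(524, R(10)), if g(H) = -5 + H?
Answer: 2589348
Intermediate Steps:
R(G) = -10 (R(G) = 5 - 1*15 = 5 - 15 = -10)
W(u, r) = -5 + u² + r*(4 + u)² (W(u, r) = (u*u + (4 + u)²*r) + (-5 + 0) = (u² + r*(4 + u)²) - 5 = -5 + u² + r*(4 + u)²)
76079 - W(524, R(10)) = 76079 - (-5 + 524² - 10*(4 + 524)²) = 76079 - (-5 + 274576 - 10*528²) = 76079 - (-5 + 274576 - 10*278784) = 76079 - (-5 + 274576 - 2787840) = 76079 - 1*(-2513269) = 76079 + 2513269 = 2589348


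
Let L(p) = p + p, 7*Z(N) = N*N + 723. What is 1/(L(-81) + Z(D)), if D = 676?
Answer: 7/456565 ≈ 1.5332e-5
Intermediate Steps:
Z(N) = 723/7 + N²/7 (Z(N) = (N*N + 723)/7 = (N² + 723)/7 = (723 + N²)/7 = 723/7 + N²/7)
L(p) = 2*p
1/(L(-81) + Z(D)) = 1/(2*(-81) + (723/7 + (⅐)*676²)) = 1/(-162 + (723/7 + (⅐)*456976)) = 1/(-162 + (723/7 + 456976/7)) = 1/(-162 + 457699/7) = 1/(456565/7) = 7/456565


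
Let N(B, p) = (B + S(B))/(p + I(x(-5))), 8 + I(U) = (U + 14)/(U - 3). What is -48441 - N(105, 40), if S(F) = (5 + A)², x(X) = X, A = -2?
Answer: -629781/13 ≈ -48445.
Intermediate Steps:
I(U) = -8 + (14 + U)/(-3 + U) (I(U) = -8 + (U + 14)/(U - 3) = -8 + (14 + U)/(-3 + U))
S(F) = 9 (S(F) = (5 - 2)² = 3² = 9)
N(B, p) = (9 + B)/(-73/8 + p) (N(B, p) = (B + 9)/(p + (38 - 7*(-5))/(-3 - 5)) = (9 + B)/(p + (38 + 35)/(-8)) = (9 + B)/(p - ⅛*73) = (9 + B)/(p - 73/8) = (9 + B)/(-73/8 + p))
-48441 - N(105, 40) = -48441 - 8*(9 + 105)/(-73 + 8*40) = -48441 - 8*114/(-73 + 320) = -48441 - 8*114/247 = -48441 - 1*48/13 = -48441 - 48/13 = -629781/13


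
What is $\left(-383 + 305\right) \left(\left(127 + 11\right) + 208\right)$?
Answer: $-26988$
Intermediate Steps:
$\left(-383 + 305\right) \left(\left(127 + 11\right) + 208\right) = - 78 \left(138 + 208\right) = \left(-78\right) 346 = -26988$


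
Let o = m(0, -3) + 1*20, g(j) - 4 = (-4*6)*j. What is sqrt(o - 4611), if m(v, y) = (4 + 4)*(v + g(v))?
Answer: I*sqrt(4559) ≈ 67.52*I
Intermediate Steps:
g(j) = 4 - 24*j (g(j) = 4 + (-4*6)*j = 4 - 24*j)
m(v, y) = 32 - 184*v (m(v, y) = (4 + 4)*(v + (4 - 24*v)) = 8*(4 - 23*v) = 32 - 184*v)
o = 52 (o = (32 - 184*0) + 1*20 = (32 + 0) + 20 = 32 + 20 = 52)
sqrt(o - 4611) = sqrt(52 - 4611) = sqrt(-4559) = I*sqrt(4559)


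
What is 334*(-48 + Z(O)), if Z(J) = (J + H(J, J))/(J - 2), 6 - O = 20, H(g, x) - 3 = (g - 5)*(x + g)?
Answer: -215263/8 ≈ -26908.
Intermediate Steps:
H(g, x) = 3 + (-5 + g)*(g + x) (H(g, x) = 3 + (g - 5)*(x + g) = 3 + (-5 + g)*(g + x))
O = -14 (O = 6 - 1*20 = 6 - 20 = -14)
Z(J) = (3 - 9*J + 2*J²)/(-2 + J) (Z(J) = (J + (3 + J² - 5*J - 5*J + J*J))/(J - 2) = (J + (3 + J² - 5*J - 5*J + J²))/(-2 + J) = (J + (3 - 10*J + 2*J²))/(-2 + J) = (3 - 9*J + 2*J²)/(-2 + J))
334*(-48 + Z(O)) = 334*(-48 + (3 - 9*(-14) + 2*(-14)²)/(-2 - 14)) = 334*(-48 + (3 + 126 + 2*196)/(-16)) = 334*(-48 - (3 + 126 + 392)/16) = 334*(-48 - 1/16*521) = 334*(-48 - 521/16) = 334*(-1289/16) = -215263/8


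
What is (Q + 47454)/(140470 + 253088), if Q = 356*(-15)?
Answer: 7019/65593 ≈ 0.10701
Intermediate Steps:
Q = -5340
(Q + 47454)/(140470 + 253088) = (-5340 + 47454)/(140470 + 253088) = 42114/393558 = 42114*(1/393558) = 7019/65593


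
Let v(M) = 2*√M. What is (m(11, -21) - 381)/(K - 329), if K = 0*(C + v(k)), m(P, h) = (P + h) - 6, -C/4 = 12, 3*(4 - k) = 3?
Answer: 397/329 ≈ 1.2067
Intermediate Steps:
k = 3 (k = 4 - ⅓*3 = 4 - 1 = 3)
C = -48 (C = -4*12 = -48)
m(P, h) = -6 + P + h
K = 0 (K = 0*(-48 + 2*√3) = 0)
(m(11, -21) - 381)/(K - 329) = ((-6 + 11 - 21) - 381)/(0 - 329) = (-16 - 381)/(-329) = -397*(-1/329) = 397/329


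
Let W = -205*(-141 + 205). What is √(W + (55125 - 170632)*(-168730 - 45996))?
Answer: √24802342962 ≈ 1.5749e+5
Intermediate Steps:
W = -13120 (W = -205*64 = -13120)
√(W + (55125 - 170632)*(-168730 - 45996)) = √(-13120 + (55125 - 170632)*(-168730 - 45996)) = √(-13120 - 115507*(-214726)) = √(-13120 + 24802356082) = √24802342962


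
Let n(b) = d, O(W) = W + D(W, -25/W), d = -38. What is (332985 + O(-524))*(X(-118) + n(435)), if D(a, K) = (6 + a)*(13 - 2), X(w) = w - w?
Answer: -12416994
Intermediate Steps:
X(w) = 0
D(a, K) = 66 + 11*a (D(a, K) = (6 + a)*11 = 66 + 11*a)
O(W) = 66 + 12*W (O(W) = W + (66 + 11*W) = 66 + 12*W)
n(b) = -38
(332985 + O(-524))*(X(-118) + n(435)) = (332985 + (66 + 12*(-524)))*(0 - 38) = (332985 + (66 - 6288))*(-38) = (332985 - 6222)*(-38) = 326763*(-38) = -12416994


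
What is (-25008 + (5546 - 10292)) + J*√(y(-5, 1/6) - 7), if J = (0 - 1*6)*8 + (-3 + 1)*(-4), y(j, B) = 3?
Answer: -29754 - 80*I ≈ -29754.0 - 80.0*I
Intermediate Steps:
J = -40 (J = (0 - 6)*8 - 2*(-4) = -6*8 + 8 = -48 + 8 = -40)
(-25008 + (5546 - 10292)) + J*√(y(-5, 1/6) - 7) = (-25008 + (5546 - 10292)) - 40*√(3 - 7) = (-25008 - 4746) - 80*I = -29754 - 80*I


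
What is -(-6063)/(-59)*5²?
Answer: -151575/59 ≈ -2569.1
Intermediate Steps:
-(-6063)/(-59)*5² = -(-6063)*(-1)/59*25 = -141*43/59*25 = -6063/59*25 = -151575/59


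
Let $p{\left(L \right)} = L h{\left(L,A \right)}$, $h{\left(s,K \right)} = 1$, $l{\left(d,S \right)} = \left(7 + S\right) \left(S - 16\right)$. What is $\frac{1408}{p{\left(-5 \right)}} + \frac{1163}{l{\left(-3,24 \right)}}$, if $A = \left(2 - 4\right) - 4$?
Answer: $- \frac{343369}{1240} \approx -276.91$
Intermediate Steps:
$l{\left(d,S \right)} = \left(-16 + S\right) \left(7 + S\right)$ ($l{\left(d,S \right)} = \left(7 + S\right) \left(-16 + S\right) = \left(-16 + S\right) \left(7 + S\right)$)
$A = -6$ ($A = -2 - 4 = -6$)
$p{\left(L \right)} = L$ ($p{\left(L \right)} = L 1 = L$)
$\frac{1408}{p{\left(-5 \right)}} + \frac{1163}{l{\left(-3,24 \right)}} = \frac{1408}{-5} + \frac{1163}{-112 + 24^{2} - 216} = 1408 \left(- \frac{1}{5}\right) + \frac{1163}{-112 + 576 - 216} = - \frac{1408}{5} + \frac{1163}{248} = - \frac{343369}{1240}$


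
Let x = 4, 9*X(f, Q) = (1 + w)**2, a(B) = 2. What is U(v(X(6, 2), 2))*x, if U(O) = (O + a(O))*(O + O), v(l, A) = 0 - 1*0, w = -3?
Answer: 0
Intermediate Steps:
X(f, Q) = 4/9 (X(f, Q) = (1 - 3)**2/9 = (1/9)*(-2)**2 = (1/9)*4 = 4/9)
v(l, A) = 0 (v(l, A) = 0 + 0 = 0)
U(O) = 2*O*(2 + O) (U(O) = (O + 2)*(O + O) = (2 + O)*(2*O) = 2*O*(2 + O))
U(v(X(6, 2), 2))*x = (2*0*(2 + 0))*4 = (2*0*2)*4 = 0*4 = 0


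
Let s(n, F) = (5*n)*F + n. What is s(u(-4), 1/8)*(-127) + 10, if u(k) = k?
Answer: 1671/2 ≈ 835.50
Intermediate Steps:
s(n, F) = n + 5*F*n (s(n, F) = 5*F*n + n = n + 5*F*n)
s(u(-4), 1/8)*(-127) + 10 = -4*(1 + 5/8)*(-127) + 10 = -4*13/8*(-127) + 10 = -13/2*(-127) + 10 = 1651/2 + 10 = 1671/2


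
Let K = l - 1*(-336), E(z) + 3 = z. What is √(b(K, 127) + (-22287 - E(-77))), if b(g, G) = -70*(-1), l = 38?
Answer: I*√22137 ≈ 148.79*I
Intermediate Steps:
E(z) = -3 + z
K = 374 (K = 38 - 1*(-336) = 38 + 336 = 374)
b(g, G) = 70
√(b(K, 127) + (-22287 - E(-77))) = √(70 + (-22287 - (-3 - 77))) = √(70 + (-22287 - 1*(-80))) = √(70 + (-22287 + 80)) = √(70 - 22207) = √(-22137) = I*√22137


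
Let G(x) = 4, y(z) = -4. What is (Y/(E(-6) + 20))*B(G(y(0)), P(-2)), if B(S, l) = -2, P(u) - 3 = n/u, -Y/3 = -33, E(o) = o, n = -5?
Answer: -99/7 ≈ -14.143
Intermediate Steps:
Y = 99 (Y = -3*(-33) = 99)
P(u) = 3 - 5/u
(Y/(E(-6) + 20))*B(G(y(0)), P(-2)) = (99/(-6 + 20))*(-2) = (99/14)*(-2) = -99/7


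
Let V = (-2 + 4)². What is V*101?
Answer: 404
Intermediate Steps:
V = 4 (V = 2² = 4)
V*101 = 4*101 = 404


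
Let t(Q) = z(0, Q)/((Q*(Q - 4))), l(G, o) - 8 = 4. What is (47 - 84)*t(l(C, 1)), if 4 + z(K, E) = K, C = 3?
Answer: 37/24 ≈ 1.5417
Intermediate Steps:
z(K, E) = -4 + K
l(G, o) = 12 (l(G, o) = 8 + 4 = 12)
t(Q) = -4/(Q*(-4 + Q)) (t(Q) = (-4 + 0)/((Q*(Q - 4))) = -4*1/(Q*(-4 + Q)) = -4/(Q*(-4 + Q)))
(47 - 84)*t(l(C, 1)) = (47 - 84)*(-4/(12*(-4 + 12))) = -(-148)/(12*8) = -37*(-1/24) = 37/24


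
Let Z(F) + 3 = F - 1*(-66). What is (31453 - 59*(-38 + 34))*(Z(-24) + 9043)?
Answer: 287799498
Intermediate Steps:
Z(F) = 63 + F (Z(F) = -3 + (F - 1*(-66)) = -3 + (F + 66) = -3 + (66 + F) = 63 + F)
(31453 - 59*(-38 + 34))*(Z(-24) + 9043) = (31453 - 59*(-38 + 34))*((63 - 24) + 9043) = (31453 - 59*(-4))*(39 + 9043) = (31453 + 236)*9082 = 31689*9082 = 287799498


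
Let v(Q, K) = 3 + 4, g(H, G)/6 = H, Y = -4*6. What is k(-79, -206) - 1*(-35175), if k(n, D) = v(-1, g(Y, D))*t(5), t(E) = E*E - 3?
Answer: 35329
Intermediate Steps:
Y = -24
g(H, G) = 6*H
v(Q, K) = 7
t(E) = -3 + E² (t(E) = E² - 3 = -3 + E²)
k(n, D) = 154 (k(n, D) = 7*(-3 + 5²) = 7*(-3 + 25) = 7*22 = 154)
k(-79, -206) - 1*(-35175) = 154 - 1*(-35175) = 154 + 35175 = 35329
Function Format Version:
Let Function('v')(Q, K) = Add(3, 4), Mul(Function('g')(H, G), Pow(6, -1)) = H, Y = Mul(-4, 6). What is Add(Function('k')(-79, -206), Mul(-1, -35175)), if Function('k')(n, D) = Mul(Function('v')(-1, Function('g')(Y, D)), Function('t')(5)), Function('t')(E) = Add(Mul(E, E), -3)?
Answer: 35329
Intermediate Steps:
Y = -24
Function('g')(H, G) = Mul(6, H)
Function('v')(Q, K) = 7
Function('t')(E) = Add(-3, Pow(E, 2)) (Function('t')(E) = Add(Pow(E, 2), -3) = Add(-3, Pow(E, 2)))
Function('k')(n, D) = 154 (Function('k')(n, D) = Mul(7, Add(-3, Pow(5, 2))) = Mul(7, Add(-3, 25)) = Mul(7, 22) = 154)
Add(Function('k')(-79, -206), Mul(-1, -35175)) = Add(154, Mul(-1, -35175)) = Add(154, 35175) = 35329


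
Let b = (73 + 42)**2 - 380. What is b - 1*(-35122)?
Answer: 47967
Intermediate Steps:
b = 12845 (b = 115**2 - 380 = 13225 - 380 = 12845)
b - 1*(-35122) = 12845 - 1*(-35122) = 12845 + 35122 = 47967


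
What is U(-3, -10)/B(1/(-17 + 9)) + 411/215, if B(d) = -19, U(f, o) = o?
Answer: 9959/4085 ≈ 2.4379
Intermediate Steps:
U(-3, -10)/B(1/(-17 + 9)) + 411/215 = -10/(-19) + 411/215 = -10*(-1/19) + 411*(1/215) = 10/19 + 411/215 = 9959/4085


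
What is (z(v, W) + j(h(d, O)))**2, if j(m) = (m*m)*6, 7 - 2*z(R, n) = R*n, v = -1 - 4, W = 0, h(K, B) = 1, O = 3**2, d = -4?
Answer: 361/4 ≈ 90.250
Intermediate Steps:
O = 9
v = -5
z(R, n) = 7/2 - R*n/2
j(m) = 6*m**2 (j(m) = m**2*6 = 6*m**2)
(z(v, W) + j(h(d, O)))**2 = ((7/2 - 1/2*(-5)*0) + 6*1**2)**2 = ((7/2 + 0) + 6*1)**2 = (7/2 + 6)**2 = (19/2)**2 = 361/4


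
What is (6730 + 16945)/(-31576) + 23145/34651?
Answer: -89535905/1094139976 ≈ -0.081832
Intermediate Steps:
(6730 + 16945)/(-31576) + 23145/34651 = 23675*(-1/31576) + 23145*(1/34651) = -23675/31576 + 23145/34651 = -89535905/1094139976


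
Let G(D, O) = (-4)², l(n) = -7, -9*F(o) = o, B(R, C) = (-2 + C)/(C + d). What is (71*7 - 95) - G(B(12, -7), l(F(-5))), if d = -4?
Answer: 386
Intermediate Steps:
B(R, C) = (-2 + C)/(-4 + C) (B(R, C) = (-2 + C)/(C - 4) = (-2 + C)/(-4 + C))
F(o) = -o/9
G(D, O) = 16
(71*7 - 95) - G(B(12, -7), l(F(-5))) = (71*7 - 95) - 1*16 = (497 - 95) - 16 = 402 - 16 = 386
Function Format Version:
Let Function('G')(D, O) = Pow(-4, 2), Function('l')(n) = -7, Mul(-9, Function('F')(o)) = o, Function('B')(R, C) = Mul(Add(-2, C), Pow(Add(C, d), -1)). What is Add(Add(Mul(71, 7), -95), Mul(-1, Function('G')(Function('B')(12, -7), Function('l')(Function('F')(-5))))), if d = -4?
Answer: 386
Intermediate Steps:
Function('B')(R, C) = Mul(Pow(Add(-4, C), -1), Add(-2, C)) (Function('B')(R, C) = Mul(Add(-2, C), Pow(Add(C, -4), -1)) = Mul(Add(-2, C), Pow(Add(-4, C), -1)) = Mul(Pow(Add(-4, C), -1), Add(-2, C)))
Function('F')(o) = Mul(Rational(-1, 9), o)
Function('G')(D, O) = 16
Add(Add(Mul(71, 7), -95), Mul(-1, Function('G')(Function('B')(12, -7), Function('l')(Function('F')(-5))))) = Add(Add(Mul(71, 7), -95), Mul(-1, 16)) = Add(Add(497, -95), -16) = Add(402, -16) = 386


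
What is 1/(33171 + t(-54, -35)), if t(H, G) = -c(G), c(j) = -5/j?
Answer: 7/232196 ≈ 3.0147e-5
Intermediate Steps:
t(H, G) = 5/G (t(H, G) = -(-5)/G = 5/G)
1/(33171 + t(-54, -35)) = 1/(33171 + 5/(-35)) = 1/(33171 + 5*(-1/35)) = 1/(33171 - ⅐) = 1/(232196/7) = 7/232196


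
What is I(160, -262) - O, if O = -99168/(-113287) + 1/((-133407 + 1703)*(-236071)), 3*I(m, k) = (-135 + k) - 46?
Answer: -1569611995291876541/10566786576757224 ≈ -148.54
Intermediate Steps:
I(m, k) = -181/3 + k/3 (I(m, k) = ((-135 + k) - 46)/3 = (-181 + k)/3 = -181/3 + k/3)
O = 3083281374686599/3522262192252408 (O = -99168*(-1/113287) - 1/236071/(-131704) = 99168/113287 - 1/131704*(-1/236071) = 99168/113287 + 1/31091494984 = 3083281374686599/3522262192252408 ≈ 0.87537)
I(160, -262) - O = (-181/3 + (⅓)*(-262)) - 1*3083281374686599/3522262192252408 = (-181/3 - 262/3) - 3083281374686599/3522262192252408 = -443/3 - 3083281374686599/3522262192252408 = -1569611995291876541/10566786576757224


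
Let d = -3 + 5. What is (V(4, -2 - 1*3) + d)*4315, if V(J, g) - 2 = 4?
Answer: 34520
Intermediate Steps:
V(J, g) = 6 (V(J, g) = 2 + 4 = 6)
d = 2
(V(4, -2 - 1*3) + d)*4315 = (6 + 2)*4315 = 8*4315 = 34520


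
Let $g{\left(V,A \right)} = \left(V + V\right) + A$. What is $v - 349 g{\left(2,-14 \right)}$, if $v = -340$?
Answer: $3150$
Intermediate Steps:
$g{\left(V,A \right)} = A + 2 V$ ($g{\left(V,A \right)} = 2 V + A = A + 2 V$)
$v - 349 g{\left(2,-14 \right)} = -340 - 349 \left(-14 + 2 \cdot 2\right) = -340 - 349 \left(-14 + 4\right) = -340 - -3490 = -340 + 3490 = 3150$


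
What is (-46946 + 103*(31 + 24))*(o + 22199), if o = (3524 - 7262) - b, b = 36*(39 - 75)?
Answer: -815588717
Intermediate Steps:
b = -1296 (b = 36*(-36) = -1296)
o = -2442 (o = (3524 - 7262) - 1*(-1296) = -3738 + 1296 = -2442)
(-46946 + 103*(31 + 24))*(o + 22199) = (-46946 + 103*(31 + 24))*(-2442 + 22199) = (-46946 + 103*55)*19757 = (-46946 + 5665)*19757 = -41281*19757 = -815588717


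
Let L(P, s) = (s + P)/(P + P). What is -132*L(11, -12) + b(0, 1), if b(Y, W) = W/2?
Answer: 13/2 ≈ 6.5000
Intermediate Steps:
L(P, s) = (P + s)/(2*P) (L(P, s) = (P + s)/((2*P)) = (P + s)*(1/(2*P)) = (P + s)/(2*P))
b(Y, W) = W/2 (b(Y, W) = W*(½) = W/2)
-132*L(11, -12) + b(0, 1) = -66*(11 - 12)/11 + (½)*1 = -66*(-1)/11 + ½ = -132*(-1/22) + ½ = 6 + ½ = 13/2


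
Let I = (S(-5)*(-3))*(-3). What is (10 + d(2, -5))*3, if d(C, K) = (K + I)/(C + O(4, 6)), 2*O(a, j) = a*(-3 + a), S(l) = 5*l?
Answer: -285/2 ≈ -142.50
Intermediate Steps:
I = -225 (I = ((5*(-5))*(-3))*(-3) = -25*(-3)*(-3) = 75*(-3) = -225)
O(a, j) = a*(-3 + a)/2 (O(a, j) = (a*(-3 + a))/2 = a*(-3 + a)/2)
d(C, K) = (-225 + K)/(2 + C) (d(C, K) = (K - 225)/(C + (1/2)*4*(-3 + 4)) = (-225 + K)/(C + (1/2)*4*1) = (-225 + K)/(C + 2) = (-225 + K)/(2 + C))
(10 + d(2, -5))*3 = (10 + (-225 - 5)/(2 + 2))*3 = (10 - 230/4)*3 = (10 + (1/4)*(-230))*3 = (10 - 115/2)*3 = -95/2*3 = -285/2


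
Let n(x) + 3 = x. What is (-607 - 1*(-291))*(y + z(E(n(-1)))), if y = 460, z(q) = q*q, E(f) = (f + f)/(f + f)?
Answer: -145676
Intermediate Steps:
n(x) = -3 + x
E(f) = 1 (E(f) = (2*f)/((2*f)) = (2*f)*(1/(2*f)) = 1)
z(q) = q²
(-607 - 1*(-291))*(y + z(E(n(-1)))) = (-607 - 1*(-291))*(460 + 1²) = (-607 + 291)*(460 + 1) = -316*461 = -145676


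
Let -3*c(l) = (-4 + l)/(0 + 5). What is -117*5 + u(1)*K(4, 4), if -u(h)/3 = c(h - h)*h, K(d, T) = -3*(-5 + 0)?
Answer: -597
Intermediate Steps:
c(l) = 4/15 - l/15 (c(l) = -(-4 + l)/(3*(0 + 5)) = -(-4 + l)/(3*5) = -(-⅘ + l/5)/3 = 4/15 - l/15)
K(d, T) = 15 (K(d, T) = -3*(-5) = 15)
u(h) = -4*h/5 (u(h) = -3*(4/15 - (h - h)/15)*h = -3*(4/15 - 1/15*0)*h = -3*(4/15 + 0)*h = -4*h/5)
-117*5 + u(1)*K(4, 4) = -117*5 - ⅘*1*15 = -585 - ⅘*15 = -585 - 12 = -597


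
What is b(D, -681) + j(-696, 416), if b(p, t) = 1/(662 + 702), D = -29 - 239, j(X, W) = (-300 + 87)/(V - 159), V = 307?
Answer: -18149/12617 ≈ -1.4385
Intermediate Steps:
j(X, W) = -213/148 (j(X, W) = (-300 + 87)/(307 - 159) = -213/148)
D = -268
b(p, t) = 1/1364
b(D, -681) + j(-696, 416) = 1/1364 - 213/148 = -18149/12617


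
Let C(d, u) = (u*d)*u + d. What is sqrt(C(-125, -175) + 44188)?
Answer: I*sqrt(3784062) ≈ 1945.3*I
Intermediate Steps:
C(d, u) = d + d*u**2 (C(d, u) = (d*u)*u + d = d*u**2 + d = d + d*u**2)
sqrt(C(-125, -175) + 44188) = sqrt(-125*(1 + (-175)**2) + 44188) = sqrt(-125*(1 + 30625) + 44188) = sqrt(-125*30626 + 44188) = sqrt(-3828250 + 44188) = sqrt(-3784062) = I*sqrt(3784062)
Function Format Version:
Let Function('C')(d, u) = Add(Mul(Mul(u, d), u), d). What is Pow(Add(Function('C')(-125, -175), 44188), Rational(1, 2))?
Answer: Mul(I, Pow(3784062, Rational(1, 2))) ≈ Mul(1945.3, I)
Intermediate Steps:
Function('C')(d, u) = Add(d, Mul(d, Pow(u, 2))) (Function('C')(d, u) = Add(Mul(Mul(d, u), u), d) = Add(Mul(d, Pow(u, 2)), d) = Add(d, Mul(d, Pow(u, 2))))
Pow(Add(Function('C')(-125, -175), 44188), Rational(1, 2)) = Pow(Add(Mul(-125, Add(1, Pow(-175, 2))), 44188), Rational(1, 2)) = Pow(Add(Mul(-125, Add(1, 30625)), 44188), Rational(1, 2)) = Pow(Add(Mul(-125, 30626), 44188), Rational(1, 2)) = Pow(Add(-3828250, 44188), Rational(1, 2)) = Pow(-3784062, Rational(1, 2)) = Mul(I, Pow(3784062, Rational(1, 2)))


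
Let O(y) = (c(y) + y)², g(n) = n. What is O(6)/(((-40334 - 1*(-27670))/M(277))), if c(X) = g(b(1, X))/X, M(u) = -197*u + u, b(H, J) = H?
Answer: 18581437/113976 ≈ 163.03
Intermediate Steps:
M(u) = -196*u
c(X) = 1/X
O(y) = (y + 1/y)² (O(y) = (1/y + y)² = (y + 1/y)²)
O(6)/(((-40334 - 1*(-27670))/M(277))) = ((1 + 6²)²/6²)/(((-40334 - 1*(-27670))/((-196*277)))) = ((1 + 36)²/36)/(((-40334 + 27670)/(-54292))) = ((1/36)*37²)/((-12664*(-1/54292))) = ((1/36)*1369)/(3166/13573) = (1369/36)*(13573/3166) = 18581437/113976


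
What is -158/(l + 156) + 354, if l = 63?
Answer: 77368/219 ≈ 353.28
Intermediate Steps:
-158/(l + 156) + 354 = -158/(63 + 156) + 354 = -158/219 + 354 = 77368/219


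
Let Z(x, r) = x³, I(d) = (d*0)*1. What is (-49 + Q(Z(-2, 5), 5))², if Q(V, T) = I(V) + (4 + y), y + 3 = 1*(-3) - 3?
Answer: 2916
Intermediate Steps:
y = -9 (y = -3 + (1*(-3) - 3) = -3 + (-3 - 3) = -3 - 6 = -9)
I(d) = 0 (I(d) = 0*1 = 0)
Q(V, T) = -5 (Q(V, T) = 0 + (4 - 9) = 0 - 5 = -5)
(-49 + Q(Z(-2, 5), 5))² = (-49 - 5)² = (-54)² = 2916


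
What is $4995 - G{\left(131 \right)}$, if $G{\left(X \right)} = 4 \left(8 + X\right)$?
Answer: $4439$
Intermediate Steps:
$G{\left(X \right)} = 32 + 4 X$
$4995 - G{\left(131 \right)} = 4995 - \left(32 + 4 \cdot 131\right) = 4995 - \left(32 + 524\right) = 4995 - 556 = 4439$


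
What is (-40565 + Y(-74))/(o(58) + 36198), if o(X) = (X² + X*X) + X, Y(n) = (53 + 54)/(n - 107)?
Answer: -1835593/1945026 ≈ -0.94374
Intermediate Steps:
Y(n) = 107/(-107 + n)
o(X) = X + 2*X² (o(X) = (X² + X²) + X = 2*X² + X = X + 2*X²)
(-40565 + Y(-74))/(o(58) + 36198) = (-40565 + 107/(-107 - 74))/(58*(1 + 2*58) + 36198) = (-40565 + 107/(-181))/(58*(1 + 116) + 36198) = (-40565 + 107*(-1/181))/(58*117 + 36198) = (-40565 - 107/181)/(6786 + 36198) = -7342372/181/42984 = -7342372/181*1/42984 = -1835593/1945026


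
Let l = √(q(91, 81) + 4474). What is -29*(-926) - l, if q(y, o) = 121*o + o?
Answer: 26854 - 2*√3589 ≈ 26734.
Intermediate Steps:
q(y, o) = 122*o
l = 2*√3589 (l = √(122*81 + 4474) = √(9882 + 4474) = √14356 = 2*√3589 ≈ 119.82)
-29*(-926) - l = -29*(-926) - 2*√3589 = 26854 - 2*√3589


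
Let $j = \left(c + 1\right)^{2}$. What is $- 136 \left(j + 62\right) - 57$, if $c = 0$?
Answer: $-8625$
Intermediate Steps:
$j = 1$ ($j = \left(0 + 1\right)^{2} = 1^{2} = 1$)
$- 136 \left(j + 62\right) - 57 = - 136 \left(1 + 62\right) - 57 = \left(-136\right) 63 - 57 = -8568 - 57 = -8625$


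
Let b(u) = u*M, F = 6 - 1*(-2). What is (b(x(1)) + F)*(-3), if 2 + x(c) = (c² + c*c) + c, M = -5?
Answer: -9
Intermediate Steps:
x(c) = -2 + c + 2*c² (x(c) = -2 + ((c² + c*c) + c) = -2 + ((c² + c²) + c) = -2 + (2*c² + c) = -2 + (c + 2*c²) = -2 + c + 2*c²)
F = 8 (F = 6 + 2 = 8)
b(u) = -5*u (b(u) = u*(-5) = -5*u)
(b(x(1)) + F)*(-3) = (-5*(-2 + 1 + 2*1²) + 8)*(-3) = (-5*(-2 + 1 + 2*1) + 8)*(-3) = (-5*(-2 + 1 + 2) + 8)*(-3) = (-5*1 + 8)*(-3) = (-5 + 8)*(-3) = 3*(-3) = -9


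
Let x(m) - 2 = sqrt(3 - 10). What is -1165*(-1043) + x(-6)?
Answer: 1215097 + I*sqrt(7) ≈ 1.2151e+6 + 2.6458*I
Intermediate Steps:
x(m) = 2 + I*sqrt(7) (x(m) = 2 + sqrt(3 - 10) = 2 + sqrt(-7) = 2 + I*sqrt(7))
-1165*(-1043) + x(-6) = -1165*(-1043) + (2 + I*sqrt(7)) = 1215095 + (2 + I*sqrt(7)) = 1215097 + I*sqrt(7)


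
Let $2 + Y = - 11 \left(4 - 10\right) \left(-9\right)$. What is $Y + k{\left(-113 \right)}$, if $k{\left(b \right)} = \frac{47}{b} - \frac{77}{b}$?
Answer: $- \frac{67318}{113} \approx -595.73$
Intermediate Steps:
$k{\left(b \right)} = - \frac{30}{b}$
$Y = -596$ ($Y = -2 + - 11 \left(4 - 10\right) \left(-9\right) = -2 + \left(-11\right) \left(-6\right) \left(-9\right) = -2 + 66 \left(-9\right) = -2 - 594 = -596$)
$Y + k{\left(-113 \right)} = -596 - \frac{30}{-113} = -596 - - \frac{30}{113} = -596 + \frac{30}{113} = - \frac{67318}{113}$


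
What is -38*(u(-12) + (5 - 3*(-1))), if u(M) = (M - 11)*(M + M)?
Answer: -21280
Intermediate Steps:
u(M) = 2*M*(-11 + M) (u(M) = (-11 + M)*(2*M) = 2*M*(-11 + M))
-38*(u(-12) + (5 - 3*(-1))) = -38*(2*(-12)*(-11 - 12) + (5 - 3*(-1))) = -38*(2*(-12)*(-23) + (5 + 3)) = -38*(552 + 8) = -38*560 = -21280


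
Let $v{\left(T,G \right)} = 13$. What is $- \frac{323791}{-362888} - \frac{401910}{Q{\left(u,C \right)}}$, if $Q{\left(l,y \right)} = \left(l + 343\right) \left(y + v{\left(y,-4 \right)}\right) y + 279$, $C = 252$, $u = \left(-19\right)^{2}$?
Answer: $\frac{5025555719843}{5686866112104} \approx 0.88371$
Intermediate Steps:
$u = 361$
$Q{\left(l,y \right)} = 279 + y \left(13 + y\right) \left(343 + l\right)$ ($Q{\left(l,y \right)} = \left(l + 343\right) \left(y + 13\right) y + 279 = \left(343 + l\right) \left(13 + y\right) y + 279 = \left(13 + y\right) \left(343 + l\right) y + 279 = y \left(13 + y\right) \left(343 + l\right) + 279 = 279 + y \left(13 + y\right) \left(343 + l\right)$)
$- \frac{323791}{-362888} - \frac{401910}{Q{\left(u,C \right)}} = - \frac{323791}{-362888} - \frac{401910}{279 + 343 \cdot 252^{2} + 4459 \cdot 252 + 361 \cdot 252^{2} + 13 \cdot 361 \cdot 252} = \left(-323791\right) \left(- \frac{1}{362888}\right) - \frac{401910}{279 + 343 \cdot 63504 + 1123668 + 361 \cdot 63504 + 1182636} = \frac{323791}{362888} - \frac{401910}{279 + 21781872 + 1123668 + 22924944 + 1182636} = \frac{323791}{362888} - \frac{401910}{47013399} = \frac{323791}{362888} - \frac{133970}{15671133} = \frac{5025555719843}{5686866112104}$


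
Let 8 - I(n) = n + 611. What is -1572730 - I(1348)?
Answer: -1570779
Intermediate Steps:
I(n) = -603 - n (I(n) = 8 - (n + 611) = 8 - (611 + n) = 8 + (-611 - n) = -603 - n)
-1572730 - I(1348) = -1572730 - (-603 - 1*1348) = -1572730 - (-603 - 1348) = -1572730 - 1*(-1951) = -1572730 + 1951 = -1570779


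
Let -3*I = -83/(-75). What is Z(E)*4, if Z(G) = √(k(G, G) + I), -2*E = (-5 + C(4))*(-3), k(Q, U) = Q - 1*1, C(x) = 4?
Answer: 2*I*√2582/15 ≈ 6.7751*I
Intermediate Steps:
I = -83/225 (I = -(-83)/(3*(-75)) = -(-83)*(-1)/(3*75) = -⅓*83/75 = -83/225 ≈ -0.36889)
k(Q, U) = -1 + Q (k(Q, U) = Q - 1 = -1 + Q)
E = -3/2 (E = -(-5 + 4)*(-3)/2 = -(-1)*(-3)/2 = -½*3 = -3/2 ≈ -1.5000)
Z(G) = √(-308/225 + G) (Z(G) = √((-1 + G) - 83/225) = √(-308/225 + G))
Z(E)*4 = (√(-308 + 225*(-3/2))/15)*4 = (√(-308 - 675/2)/15)*4 = (√(-1291/2)/15)*4 = ((I*√2582/2)/15)*4 = (I*√2582/30)*4 = 2*I*√2582/15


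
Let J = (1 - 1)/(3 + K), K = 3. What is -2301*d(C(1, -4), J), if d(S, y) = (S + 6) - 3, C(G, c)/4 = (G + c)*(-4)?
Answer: -117351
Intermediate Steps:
J = 0 (J = (1 - 1)/(3 + 3) = 0/6 = 0*(1/6) = 0)
C(G, c) = -16*G - 16*c (C(G, c) = 4*((G + c)*(-4)) = 4*(-4*G - 4*c) = -16*G - 16*c)
d(S, y) = 3 + S (d(S, y) = (6 + S) - 3 = 3 + S)
-2301*d(C(1, -4), J) = -2301*(3 + (-16*1 - 16*(-4))) = -2301*(3 + (-16 + 64)) = -2301*(3 + 48) = -2301*51 = -117351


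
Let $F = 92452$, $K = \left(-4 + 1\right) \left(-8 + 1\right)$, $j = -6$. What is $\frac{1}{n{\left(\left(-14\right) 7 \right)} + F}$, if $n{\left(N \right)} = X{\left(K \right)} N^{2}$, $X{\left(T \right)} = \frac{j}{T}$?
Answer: $\frac{1}{89708} \approx 1.1147 \cdot 10^{-5}$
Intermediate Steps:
$K = 21$ ($K = \left(-3\right) \left(-7\right) = 21$)
$X{\left(T \right)} = - \frac{6}{T}$
$n{\left(N \right)} = - \frac{2 N^{2}}{7}$ ($n{\left(N \right)} = - \frac{6}{21} N^{2} = \left(-6\right) \frac{1}{21} N^{2} = - \frac{2 N^{2}}{7}$)
$\frac{1}{n{\left(\left(-14\right) 7 \right)} + F} = \frac{1}{- \frac{2 \left(\left(-14\right) 7\right)^{2}}{7} + 92452} = \frac{1}{- \frac{2 \left(-98\right)^{2}}{7} + 92452} = \frac{1}{\left(- \frac{2}{7}\right) 9604 + 92452} = \frac{1}{-2744 + 92452} = \frac{1}{89708}$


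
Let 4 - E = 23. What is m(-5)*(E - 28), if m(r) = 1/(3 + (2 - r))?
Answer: -47/10 ≈ -4.7000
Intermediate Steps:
E = -19 (E = 4 - 1*23 = 4 - 23 = -19)
m(r) = 1/(5 - r)
m(-5)*(E - 28) = (-1/(-5 - 5))*(-19 - 28) = -1/(-10)*(-47) = -1*(-⅒)*(-47) = (⅒)*(-47) = -47/10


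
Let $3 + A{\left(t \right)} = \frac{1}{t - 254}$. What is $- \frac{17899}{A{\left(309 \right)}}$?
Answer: $\frac{984445}{164} \approx 6002.7$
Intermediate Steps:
$A{\left(t \right)} = -3 + \frac{1}{-254 + t}$ ($A{\left(t \right)} = -3 + \frac{1}{t - 254} = -3 + \frac{1}{-254 + t}$)
$- \frac{17899}{A{\left(309 \right)}} = - \frac{17899}{\frac{1}{-254 + 309} \left(763 - 927\right)} = - \frac{17899}{\frac{1}{55} \left(763 - 927\right)} = - \frac{17899}{\frac{1}{55} \left(-164\right)} = - \frac{17899}{- \frac{164}{55}} = \left(-17899\right) \left(- \frac{55}{164}\right) = \frac{984445}{164}$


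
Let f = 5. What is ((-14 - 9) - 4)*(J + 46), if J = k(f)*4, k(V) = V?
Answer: -1782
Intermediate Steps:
J = 20 (J = 5*4 = 20)
((-14 - 9) - 4)*(J + 46) = ((-14 - 9) - 4)*(20 + 46) = (-23 - 4)*66 = -27*66 = -1782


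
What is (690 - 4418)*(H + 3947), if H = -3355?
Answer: -2206976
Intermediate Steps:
(690 - 4418)*(H + 3947) = (690 - 4418)*(-3355 + 3947) = -3728*592 = -2206976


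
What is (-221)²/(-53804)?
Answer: -48841/53804 ≈ -0.90776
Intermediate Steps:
(-221)²/(-53804) = 48841*(-1/53804) = -48841/53804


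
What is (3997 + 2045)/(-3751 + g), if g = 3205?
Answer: -1007/91 ≈ -11.066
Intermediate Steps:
(3997 + 2045)/(-3751 + g) = (3997 + 2045)/(-3751 + 3205) = 6042/(-546) = 6042*(-1/546) = -1007/91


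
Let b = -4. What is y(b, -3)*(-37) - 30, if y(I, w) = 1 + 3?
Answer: -178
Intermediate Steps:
y(I, w) = 4
y(b, -3)*(-37) - 30 = 4*(-37) - 30 = -148 - 30 = -178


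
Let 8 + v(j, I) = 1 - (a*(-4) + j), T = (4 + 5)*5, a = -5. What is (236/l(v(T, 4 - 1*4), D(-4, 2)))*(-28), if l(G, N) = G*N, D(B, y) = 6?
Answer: 413/27 ≈ 15.296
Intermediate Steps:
T = 45 (T = 9*5 = 45)
v(j, I) = -27 - j (v(j, I) = -8 + (1 - (-5*(-4) + j)) = -8 + (1 - (20 + j)) = -8 + (1 + (-20 - j)) = -8 + (-19 - j) = -27 - j)
(236/l(v(T, 4 - 1*4), D(-4, 2)))*(-28) = (236/(((-27 - 1*45)*6)))*(-28) = (236/(((-27 - 45)*6)))*(-28) = (236/((-72*6)))*(-28) = (236/(-432))*(-28) = (236*(-1/432))*(-28) = -59/108*(-28) = 413/27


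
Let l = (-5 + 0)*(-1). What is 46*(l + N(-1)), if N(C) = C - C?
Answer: 230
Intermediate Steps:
N(C) = 0
l = 5 (l = -5*(-1) = 5)
46*(l + N(-1)) = 46*(5 + 0) = 46*5 = 230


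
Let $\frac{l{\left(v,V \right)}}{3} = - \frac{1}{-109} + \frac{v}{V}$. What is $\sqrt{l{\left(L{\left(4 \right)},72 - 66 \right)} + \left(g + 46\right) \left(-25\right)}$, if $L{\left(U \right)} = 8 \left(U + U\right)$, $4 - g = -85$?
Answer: $\frac{4 i \sqrt{2482366}}{109} \approx 57.818 i$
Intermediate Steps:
$g = 89$ ($g = 4 - -85 = 4 + 85 = 89$)
$L{\left(U \right)} = 16 U$ ($L{\left(U \right)} = 8 \cdot 2 U = 16 U$)
$l{\left(v,V \right)} = \frac{3}{109} + \frac{3 v}{V}$ ($l{\left(v,V \right)} = 3 \left(- \frac{1}{-109} + \frac{v}{V}\right) = 3 \left(\left(-1\right) \left(- \frac{1}{109}\right) + \frac{v}{V}\right) = 3 \left(\frac{1}{109} + \frac{v}{V}\right) = \frac{3}{109} + \frac{3 v}{V}$)
$\sqrt{l{\left(L{\left(4 \right)},72 - 66 \right)} + \left(g + 46\right) \left(-25\right)} = \sqrt{\left(\frac{3}{109} + \frac{3 \cdot 16 \cdot 4}{72 - 66}\right) + \left(89 + 46\right) \left(-25\right)} = \sqrt{\left(\frac{3}{109} + 3 \cdot 64 \frac{1}{72 - 66}\right) + 135 \left(-25\right)} = \sqrt{\left(\frac{3}{109} + 3 \cdot 64 \cdot \frac{1}{6}\right) - 3375} = \sqrt{\left(\frac{3}{109} + 32\right) - 3375} = \sqrt{\frac{3491}{109} - 3375} = \sqrt{- \frac{364384}{109}} = \frac{4 i \sqrt{2482366}}{109}$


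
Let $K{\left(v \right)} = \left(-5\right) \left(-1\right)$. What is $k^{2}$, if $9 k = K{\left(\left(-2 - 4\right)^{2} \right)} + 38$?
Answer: $\frac{1849}{81} \approx 22.827$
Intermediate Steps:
$K{\left(v \right)} = 5$
$k = \frac{43}{9}$ ($k = \frac{5 + 38}{9} = \frac{1}{9} \cdot 43 = \frac{43}{9} \approx 4.7778$)
$k^{2} = \left(\frac{43}{9}\right)^{2} = \frac{1849}{81}$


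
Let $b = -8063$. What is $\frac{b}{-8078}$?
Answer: $\frac{8063}{8078} \approx 0.99814$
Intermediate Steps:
$\frac{b}{-8078} = - \frac{8063}{-8078} = \left(-8063\right) \left(- \frac{1}{8078}\right) = \frac{8063}{8078}$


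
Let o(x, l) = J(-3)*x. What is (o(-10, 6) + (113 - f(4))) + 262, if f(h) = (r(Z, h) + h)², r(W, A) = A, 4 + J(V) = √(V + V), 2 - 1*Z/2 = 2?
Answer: 351 - 10*I*√6 ≈ 351.0 - 24.495*I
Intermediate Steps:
Z = 0 (Z = 4 - 2*2 = 4 - 4 = 0)
J(V) = -4 + √2*√V (J(V) = -4 + √(V + V) = -4 + √(2*V) = -4 + √2*√V)
o(x, l) = x*(-4 + I*√6) (o(x, l) = (-4 + √2*√(-3))*x = (-4 + √2*(I*√3))*x = (-4 + I*√6)*x = x*(-4 + I*√6))
f(h) = 4*h² (f(h) = (h + h)² = (2*h)² = 4*h²)
(o(-10, 6) + (113 - f(4))) + 262 = (-10*(-4 + I*√6) + (113 - 4*4²)) + 262 = ((40 - 10*I*√6) + (113 - 4*16)) + 262 = ((40 - 10*I*√6) + (113 - 1*64)) + 262 = ((40 - 10*I*√6) + (113 - 64)) + 262 = ((40 - 10*I*√6) + 49) + 262 = (89 - 10*I*√6) + 262 = 351 - 10*I*√6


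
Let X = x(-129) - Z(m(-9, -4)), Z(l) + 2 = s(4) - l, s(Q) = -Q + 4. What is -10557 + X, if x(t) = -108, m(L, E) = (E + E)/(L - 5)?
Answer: -74637/7 ≈ -10662.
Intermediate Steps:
s(Q) = 4 - Q
m(L, E) = 2*E/(-5 + L) (m(L, E) = (2*E)/(-5 + L) = 2*E/(-5 + L))
Z(l) = -2 - l (Z(l) = -2 + ((4 - 1*4) - l) = -2 + ((4 - 4) - l) = -2 + (0 - l) = -2 - l)
X = -738/7 (X = -108 - (-2 - 2*(-4)/(-5 - 9)) = -108 - (-2 - 2*(-4)/(-14)) = -108 - (-2 - 2*(-4)*(-1)/14) = -108 - (-2 - 1*4/7) = -108 - (-2 - 4/7) = -108 - 1*(-18/7) = -108 + 18/7 = -738/7 ≈ -105.43)
-10557 + X = -10557 - 738/7 = -74637/7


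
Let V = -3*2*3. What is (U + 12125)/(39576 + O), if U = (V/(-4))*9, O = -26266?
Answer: 24331/26620 ≈ 0.91401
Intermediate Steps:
V = -18 (V = -6*3 = -18)
U = 81/2 (U = -18/(-4)*9 = -18*(-1/4)*9 = (9/2)*9 = 81/2 ≈ 40.500)
(U + 12125)/(39576 + O) = (81/2 + 12125)/(39576 - 26266) = (24331/2)/13310 = (24331/2)*(1/13310) = 24331/26620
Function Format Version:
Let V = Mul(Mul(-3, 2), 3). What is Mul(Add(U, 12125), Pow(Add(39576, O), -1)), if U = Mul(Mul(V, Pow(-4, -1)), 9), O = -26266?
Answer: Rational(24331, 26620) ≈ 0.91401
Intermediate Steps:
V = -18 (V = Mul(-6, 3) = -18)
U = Rational(81, 2) (U = Mul(Mul(-18, Pow(-4, -1)), 9) = Mul(Mul(-18, Rational(-1, 4)), 9) = Mul(Rational(9, 2), 9) = Rational(81, 2) ≈ 40.500)
Mul(Add(U, 12125), Pow(Add(39576, O), -1)) = Mul(Add(Rational(81, 2), 12125), Pow(Add(39576, -26266), -1)) = Mul(Rational(24331, 2), Pow(13310, -1)) = Mul(Rational(24331, 2), Rational(1, 13310)) = Rational(24331, 26620)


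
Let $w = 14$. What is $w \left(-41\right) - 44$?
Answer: $-618$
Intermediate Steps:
$w \left(-41\right) - 44 = 14 \left(-41\right) - 44 = -574 - 44 = -618$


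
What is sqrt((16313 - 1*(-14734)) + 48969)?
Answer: 4*sqrt(5001) ≈ 282.87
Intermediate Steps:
sqrt((16313 - 1*(-14734)) + 48969) = sqrt((16313 + 14734) + 48969) = sqrt(31047 + 48969) = sqrt(80016) = 4*sqrt(5001)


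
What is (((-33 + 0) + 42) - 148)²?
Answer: 19321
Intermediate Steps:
(((-33 + 0) + 42) - 148)² = ((-33 + 42) - 148)² = (9 - 148)² = (-139)² = 19321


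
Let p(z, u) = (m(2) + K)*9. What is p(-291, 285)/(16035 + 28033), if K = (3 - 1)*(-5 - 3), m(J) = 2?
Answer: -63/22034 ≈ -0.0028592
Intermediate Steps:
K = -16 (K = 2*(-8) = -16)
p(z, u) = -126 (p(z, u) = (2 - 16)*9 = -14*9 = -126)
p(-291, 285)/(16035 + 28033) = -126/(16035 + 28033) = -126/44068 = -126*1/44068 = -63/22034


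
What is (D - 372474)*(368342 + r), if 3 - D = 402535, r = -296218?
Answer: -55896532744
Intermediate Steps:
D = -402532 (D = 3 - 1*402535 = 3 - 402535 = -402532)
(D - 372474)*(368342 + r) = (-402532 - 372474)*(368342 - 296218) = -775006*72124 = -55896532744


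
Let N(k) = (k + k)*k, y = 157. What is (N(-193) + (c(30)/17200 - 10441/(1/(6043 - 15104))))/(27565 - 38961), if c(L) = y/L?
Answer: -6979297983451/840048000 ≈ -8308.2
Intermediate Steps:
c(L) = 157/L
N(k) = 2*k**2 (N(k) = (2*k)*k = 2*k**2)
(N(-193) + (c(30)/17200 - 10441/(1/(6043 - 15104))))/(27565 - 38961) = (2*(-193)**2 + ((157/30)/17200 - 10441/(1/(6043 - 15104))))/(27565 - 38961) = (2*37249 + ((157*(1/30))*(1/17200) - 10441/(1/(-9061))))/(-11396) = (74498 + ((157/30)*(1/17200) - 10441/(-1/9061)))*(-1/11396) = (74498 + (157/516000 - 10441*(-9061)))*(-1/11396) = (74498 + (157/516000 + 94605901))*(-1/11396) = (74498 + 48816644916157/516000)*(-1/11396) = (48855085884157/516000)*(-1/11396) = -6979297983451/840048000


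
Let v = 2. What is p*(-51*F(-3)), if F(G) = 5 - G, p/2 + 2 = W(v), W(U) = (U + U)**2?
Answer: -11424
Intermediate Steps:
W(U) = 4*U**2 (W(U) = (2*U)**2 = 4*U**2)
p = 28 (p = -4 + 2*(4*2**2) = -4 + 2*(4*4) = -4 + 2*16 = -4 + 32 = 28)
p*(-51*F(-3)) = 28*(-51*(5 - 1*(-3))) = 28*(-51*(5 + 3)) = 28*(-51*8) = 28*(-408) = -11424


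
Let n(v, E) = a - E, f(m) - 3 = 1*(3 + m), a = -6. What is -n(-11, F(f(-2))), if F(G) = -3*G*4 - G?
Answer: -46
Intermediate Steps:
f(m) = 6 + m (f(m) = 3 + 1*(3 + m) = 3 + (3 + m) = 6 + m)
F(G) = -13*G (F(G) = -12*G - G = -13*G)
n(v, E) = -6 - E
-n(-11, F(f(-2))) = -(-6 - (-13)*(6 - 2)) = -(-6 - (-13)*4) = -(-6 - 1*(-52)) = -(-6 + 52) = -1*46 = -46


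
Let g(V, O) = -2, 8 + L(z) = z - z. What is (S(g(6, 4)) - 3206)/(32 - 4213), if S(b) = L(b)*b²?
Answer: 3238/4181 ≈ 0.77446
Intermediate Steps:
L(z) = -8 (L(z) = -8 + (z - z) = -8 + 0 = -8)
S(b) = -8*b²
(S(g(6, 4)) - 3206)/(32 - 4213) = (-8*(-2)² - 3206)/(32 - 4213) = (-8*4 - 3206)/(-4181) = (-32 - 3206)*(-1/4181) = -3238*(-1/4181) = 3238/4181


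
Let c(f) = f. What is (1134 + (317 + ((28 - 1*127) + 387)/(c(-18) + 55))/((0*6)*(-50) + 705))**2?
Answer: 875710552053649/680427225 ≈ 1.2870e+6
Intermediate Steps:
(1134 + (317 + ((28 - 1*127) + 387)/(c(-18) + 55))/((0*6)*(-50) + 705))**2 = (1134 + (317 + ((28 - 1*127) + 387)/(-18 + 55))/((0*6)*(-50) + 705))**2 = (1134 + (317 + ((28 - 127) + 387)/37)/(0*(-50) + 705))**2 = (1134 + (317 + (-99 + 387)*(1/37))/(0 + 705))**2 = (1134 + (317 + 288*(1/37))/705)**2 = (1134 + (317 + 288/37)*(1/705))**2 = (1134 + (12017/37)*(1/705))**2 = (1134 + 12017/26085)**2 = (29592407/26085)**2 = 875710552053649/680427225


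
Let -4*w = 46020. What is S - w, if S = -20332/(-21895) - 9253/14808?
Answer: 3730262927621/324221160 ≈ 11505.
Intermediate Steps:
w = -11505 (w = -¼*46020 = -11505)
S = 98481821/324221160 (S = -20332*(-1/21895) - 9253*1/14808 = 20332/21895 - 9253/14808 = 98481821/324221160 ≈ 0.30375)
S - w = 98481821/324221160 - 1*(-11505) = 98481821/324221160 + 11505 = 3730262927621/324221160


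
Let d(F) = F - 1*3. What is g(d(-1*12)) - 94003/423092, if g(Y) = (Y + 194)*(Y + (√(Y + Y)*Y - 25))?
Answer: -3029432723/423092 - 2685*I*√30 ≈ -7160.2 - 14706.0*I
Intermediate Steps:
d(F) = -3 + F (d(F) = F - 3 = -3 + F)
g(Y) = (194 + Y)*(-25 + Y + √2*Y^(3/2)) (g(Y) = (194 + Y)*(Y + (√(2*Y)*Y - 25)) = (194 + Y)*(Y + ((√2*√Y)*Y - 25)) = (194 + Y)*(Y + (√2*Y^(3/2) - 25)) = (194 + Y)*(Y + (-25 + √2*Y^(3/2))) = (194 + Y)*(-25 + Y + √2*Y^(3/2)))
g(d(-1*12)) - 94003/423092 = (-4850 + (-3 - 1*12)² + 169*(-3 - 1*12) + √2*(-3 - 1*12)^(5/2) + 194*√2*(-3 - 1*12)^(3/2)) - 94003/423092 = (-4850 + (-3 - 12)² + 169*(-3 - 12) + √2*(-3 - 12)^(5/2) + 194*√2*(-3 - 12)^(3/2)) - 94003/423092 = (-4850 + (-15)² + 169*(-15) + √2*(-15)^(5/2) + 194*√2*(-15)^(3/2)) - 1*94003/423092 = (-4850 + 225 - 2535 + √2*(225*I*√15) + 194*√2*(-15*I*√15)) - 94003/423092 = (-4850 + 225 - 2535 + 225*I*√30 - 2910*I*√30) - 94003/423092 = (-7160 - 2685*I*√30) - 94003/423092 = -3029432723/423092 - 2685*I*√30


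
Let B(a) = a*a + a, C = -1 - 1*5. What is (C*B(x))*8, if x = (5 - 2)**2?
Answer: -4320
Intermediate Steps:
x = 9 (x = 3**2 = 9)
C = -6 (C = -1 - 5 = -6)
B(a) = a + a**2 (B(a) = a**2 + a = a + a**2)
(C*B(x))*8 = -54*(1 + 9)*8 = -54*10*8 = -6*90*8 = -540*8 = -4320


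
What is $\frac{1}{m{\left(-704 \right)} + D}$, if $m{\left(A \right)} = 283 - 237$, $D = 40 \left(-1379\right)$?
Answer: $- \frac{1}{55114} \approx -1.8144 \cdot 10^{-5}$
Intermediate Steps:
$D = -55160$
$m{\left(A \right)} = 46$ ($m{\left(A \right)} = 283 - 237 = 46$)
$\frac{1}{m{\left(-704 \right)} + D} = \frac{1}{46 - 55160} = \frac{1}{-55114} = - \frac{1}{55114}$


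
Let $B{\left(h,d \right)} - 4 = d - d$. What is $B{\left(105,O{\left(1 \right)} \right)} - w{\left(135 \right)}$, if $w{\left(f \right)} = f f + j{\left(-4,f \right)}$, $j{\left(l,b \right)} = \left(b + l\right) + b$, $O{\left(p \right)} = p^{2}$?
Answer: $-18487$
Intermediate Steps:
$j{\left(l,b \right)} = l + 2 b$
$w{\left(f \right)} = -4 + f^{2} + 2 f$ ($w{\left(f \right)} = f f + \left(-4 + 2 f\right) = f^{2} + \left(-4 + 2 f\right) = -4 + f^{2} + 2 f$)
$B{\left(h,d \right)} = 4$ ($B{\left(h,d \right)} = 4 + \left(d - d\right) = 4 + 0 = 4$)
$B{\left(105,O{\left(1 \right)} \right)} - w{\left(135 \right)} = 4 - \left(-4 + 135^{2} + 2 \cdot 135\right) = 4 - \left(-4 + 18225 + 270\right) = 4 - 18491 = -18487$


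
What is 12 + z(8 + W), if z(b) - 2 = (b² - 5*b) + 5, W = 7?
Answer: 169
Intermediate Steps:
z(b) = 7 + b² - 5*b (z(b) = 2 + ((b² - 5*b) + 5) = 2 + (5 + b² - 5*b) = 7 + b² - 5*b)
12 + z(8 + W) = 12 + (7 + (8 + 7)² - 5*(8 + 7)) = 12 + (7 + 15² - 5*15) = 12 + (7 + 225 - 75) = 12 + 157 = 169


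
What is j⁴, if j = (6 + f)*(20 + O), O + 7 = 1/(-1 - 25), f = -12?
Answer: 1044731338641/28561 ≈ 3.6579e+7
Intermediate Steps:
O = -183/26 (O = -7 + 1/(-1 - 25) = -7 + 1/(-26) = -7 - 1/26 = -183/26 ≈ -7.0385)
j = -1011/13 (j = (6 - 12)*(20 - 183/26) = -6*337/26 = -1011/13 ≈ -77.769)
j⁴ = (-1011/13)⁴ = 1044731338641/28561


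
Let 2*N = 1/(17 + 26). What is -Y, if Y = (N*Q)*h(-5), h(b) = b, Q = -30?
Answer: -75/43 ≈ -1.7442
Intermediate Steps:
N = 1/86 (N = 1/(2*(17 + 26)) = (½)/43 = (½)*(1/43) = 1/86 ≈ 0.011628)
Y = 75/43 (Y = ((1/86)*(-30))*(-5) = -15/43*(-5) = 75/43 ≈ 1.7442)
-Y = -1*75/43 = -75/43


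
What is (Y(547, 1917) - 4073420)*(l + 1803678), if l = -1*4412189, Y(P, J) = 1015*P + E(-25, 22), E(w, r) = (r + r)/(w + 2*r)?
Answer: 174368633254951/19 ≈ 9.1773e+12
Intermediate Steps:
E(w, r) = 2*r/(w + 2*r) (E(w, r) = (2*r)/(w + 2*r) = 2*r/(w + 2*r))
Y(P, J) = 44/19 + 1015*P (Y(P, J) = 1015*P + 2*22/(-25 + 2*22) = 1015*P + 2*22/(-25 + 44) = 1015*P + 2*22/19 = 1015*P + 2*22*(1/19) = 1015*P + 44/19 = 44/19 + 1015*P)
l = -4412189
(Y(547, 1917) - 4073420)*(l + 1803678) = ((44/19 + 1015*547) - 4073420)*(-4412189 + 1803678) = ((44/19 + 555205) - 4073420)*(-2608511) = (10548939/19 - 4073420)*(-2608511) = -66846041/19*(-2608511) = 174368633254951/19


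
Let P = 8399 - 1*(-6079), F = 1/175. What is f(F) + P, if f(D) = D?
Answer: 2533651/175 ≈ 14478.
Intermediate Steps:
F = 1/175 ≈ 0.0057143
P = 14478 (P = 8399 + 6079 = 14478)
f(F) + P = 1/175 + 14478 = 2533651/175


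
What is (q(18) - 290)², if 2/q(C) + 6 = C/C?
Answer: 2108304/25 ≈ 84332.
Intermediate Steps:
q(C) = -⅖ (q(C) = 2/(-6 + C/C) = 2/(-6 + 1) = 2/(-5) = 2*(-⅕) = -⅖)
(q(18) - 290)² = (-⅖ - 290)² = (-1452/5)² = 2108304/25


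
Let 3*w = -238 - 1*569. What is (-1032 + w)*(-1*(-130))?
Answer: -169130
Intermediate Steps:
w = -269 (w = (-238 - 1*569)/3 = (-238 - 569)/3 = (1/3)*(-807) = -269)
(-1032 + w)*(-1*(-130)) = (-1032 - 269)*(-1*(-130)) = -1301*130 = -169130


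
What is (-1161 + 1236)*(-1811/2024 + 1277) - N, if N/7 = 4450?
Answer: 130665175/2024 ≈ 64558.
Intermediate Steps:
N = 31150 (N = 7*4450 = 31150)
(-1161 + 1236)*(-1811/2024 + 1277) - N = (-1161 + 1236)*(-1811/2024 + 1277) - 1*31150 = 75*(-1811*1/2024 + 1277) - 31150 = 75*(-1811/2024 + 1277) - 31150 = 75*(2582837/2024) - 31150 = 193712775/2024 - 31150 = 130665175/2024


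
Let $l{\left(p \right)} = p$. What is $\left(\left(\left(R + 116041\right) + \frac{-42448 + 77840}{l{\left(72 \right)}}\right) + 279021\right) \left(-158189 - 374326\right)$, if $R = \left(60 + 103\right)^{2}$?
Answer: $- \frac{674359778015}{3} \approx -2.2479 \cdot 10^{11}$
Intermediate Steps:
$R = 26569$ ($R = 163^{2} = 26569$)
$\left(\left(\left(R + 116041\right) + \frac{-42448 + 77840}{l{\left(72 \right)}}\right) + 279021\right) \left(-158189 - 374326\right) = \left(\left(\left(26569 + 116041\right) + \frac{-42448 + 77840}{72}\right) + 279021\right) \left(-158189 - 374326\right) = \left(\left(142610 + 35392 \cdot \frac{1}{72}\right) + 279021\right) \left(-532515\right) = \left(\left(142610 + \frac{4424}{9}\right) + 279021\right) \left(-532515\right) = \left(\frac{1287914}{9} + 279021\right) \left(-532515\right) = \frac{3799103}{9} \left(-532515\right) = - \frac{674359778015}{3}$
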